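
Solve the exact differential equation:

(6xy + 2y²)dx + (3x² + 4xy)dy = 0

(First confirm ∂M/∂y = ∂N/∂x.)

Verify exactness: ∂M/∂y = ∂N/∂x ✓
Find F(x,y) such that ∂F/∂x = M, ∂F/∂y = N
Solution: 3x²y + 2xy² = C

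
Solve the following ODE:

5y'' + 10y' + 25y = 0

Characteristic equation: 5r² + 10r + 25 = 0
Divide by 5: r² + 2r + 5 = 0
Roots: r = -1 ± 2i (complex conjugates)
General solution: y = e^(-x)(C₁cos(2x) + C₂sin(2x))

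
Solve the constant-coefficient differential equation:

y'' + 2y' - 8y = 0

Characteristic equation: r² + 2r - 8 = 0
Roots: r = 2, -4 (distinct real)
General solution: y = C₁e^(2x) + C₂e^(-4x)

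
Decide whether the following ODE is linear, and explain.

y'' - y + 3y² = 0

Nonlinear (y² term)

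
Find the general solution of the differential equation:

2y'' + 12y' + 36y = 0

Characteristic equation: 2r² + 12r + 36 = 0
Divide by 2: r² + 6r + 18 = 0
Roots: r = -3 ± 3i (complex conjugates)
General solution: y = e^(-3x)(C₁cos(3x) + C₂sin(3x))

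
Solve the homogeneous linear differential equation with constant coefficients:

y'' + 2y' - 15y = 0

Characteristic equation: r² + 2r - 15 = 0
Roots: r = 3, -5 (distinct real)
General solution: y = C₁e^(3x) + C₂e^(-5x)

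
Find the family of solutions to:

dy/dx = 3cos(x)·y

Separating variables and integrating:
ln|y| = 3sin(x) + C

General solution: y = Ce^(3sin(x))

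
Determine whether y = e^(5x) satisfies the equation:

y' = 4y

Verification:
y = e^(5x)
y' = 5e^(5x)
But 4y = 4e^(5x)
y' ≠ 4y — the derivative does not match

No, it is not a solution.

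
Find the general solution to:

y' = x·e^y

Separating variables and integrating:
-e^(-y) = x²/2 + C

General solution: y = -ln(C - x²/2)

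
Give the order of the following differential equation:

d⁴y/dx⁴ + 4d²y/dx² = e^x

The order is 4 (highest derivative is of order 4).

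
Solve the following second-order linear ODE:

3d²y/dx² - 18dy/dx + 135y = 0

Characteristic equation: 3r² - 18r + 135 = 0
Divide by 3: r² - 6r + 45 = 0
Roots: r = 3 ± 6i (complex conjugates)
General solution: y = e^(3x)(C₁cos(6x) + C₂sin(6x))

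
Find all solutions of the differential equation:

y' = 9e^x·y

Separating variables and integrating:
ln|y| = 9e^x + C

General solution: y = Ce^(9e^x)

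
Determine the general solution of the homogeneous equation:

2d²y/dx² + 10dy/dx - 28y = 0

Characteristic equation: 2r² + 10r - 28 = 0
Divide by 2: r² + 5r - 14 = 0
Roots: r = 2, -7 (distinct real)
General solution: y = C₁e^(2x) + C₂e^(-7x)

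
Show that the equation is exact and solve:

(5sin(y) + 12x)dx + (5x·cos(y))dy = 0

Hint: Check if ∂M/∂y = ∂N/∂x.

Verify exactness: ∂M/∂y = ∂N/∂x ✓
Find F(x,y) such that ∂F/∂x = M, ∂F/∂y = N
Solution: 5x·sin(y) + 6x² = C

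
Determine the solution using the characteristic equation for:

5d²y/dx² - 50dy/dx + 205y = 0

Characteristic equation: 5r² - 50r + 205 = 0
Divide by 5: r² - 10r + 41 = 0
Roots: r = 5 ± 4i (complex conjugates)
General solution: y = e^(5x)(C₁cos(4x) + C₂sin(4x))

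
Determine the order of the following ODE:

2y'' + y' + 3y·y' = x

The order is 2 (highest derivative is of order 2).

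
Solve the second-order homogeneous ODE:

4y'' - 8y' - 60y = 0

Characteristic equation: 4r² - 8r - 60 = 0
Divide by 4: r² - 2r - 15 = 0
Roots: r = 5, -3 (distinct real)
General solution: y = C₁e^(5x) + C₂e^(-3x)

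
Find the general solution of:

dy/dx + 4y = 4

Using integrating factor method:

General solution: y = 1 + Ce^(-4x)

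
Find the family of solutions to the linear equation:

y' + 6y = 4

Using integrating factor method:

General solution: y = 2/3 + Ce^(-6x)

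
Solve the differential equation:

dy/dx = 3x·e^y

Separating variables and integrating:
-e^(-y) = 3x²/2 + C

General solution: y = -ln(C - 3x²/2)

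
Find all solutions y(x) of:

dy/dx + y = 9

Using integrating factor method:

General solution: y = 9 + Ce^(-x)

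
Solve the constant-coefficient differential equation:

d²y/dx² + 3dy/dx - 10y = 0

Characteristic equation: r² + 3r - 10 = 0
Roots: r = 2, -5 (distinct real)
General solution: y = C₁e^(2x) + C₂e^(-5x)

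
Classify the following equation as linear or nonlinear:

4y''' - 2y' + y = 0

Linear (y and its derivatives appear to the first power only, no products of y terms)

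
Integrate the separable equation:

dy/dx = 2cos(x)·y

Separating variables and integrating:
ln|y| = 2sin(x) + C

General solution: y = Ce^(2sin(x))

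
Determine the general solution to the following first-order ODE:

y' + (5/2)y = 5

Using integrating factor method:

General solution: y = 2 + Ce^(-5x/2)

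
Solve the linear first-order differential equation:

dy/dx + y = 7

Using integrating factor method:

General solution: y = 7 + Ce^(-x)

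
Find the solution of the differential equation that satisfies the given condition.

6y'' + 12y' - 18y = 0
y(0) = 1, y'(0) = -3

General solution: y = C₁e^x + C₂e^(-3x)
Applying ICs: C₁ = 0, C₂ = 1
Particular solution: y = e^(-3x)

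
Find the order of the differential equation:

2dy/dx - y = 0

The order is 1 (highest derivative is of order 1).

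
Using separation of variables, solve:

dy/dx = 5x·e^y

Separating variables and integrating:
-e^(-y) = 5x²/2 + C

General solution: y = -ln(C - 5x²/2)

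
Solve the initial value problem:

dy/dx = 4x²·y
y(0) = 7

General solution: y = Ce^(4x³/3)
Applying IC y(0) = 7:
Particular solution: y = 7e^(4x³/3)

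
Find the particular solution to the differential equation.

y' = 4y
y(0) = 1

General solution: y = Ce^(4x)
Applying IC y(0) = 1:
Particular solution: y = e^(4x)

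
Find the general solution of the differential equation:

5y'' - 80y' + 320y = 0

Characteristic equation: 5r² - 80r + 320 = 0
Divide by 5: r² - 16r + 64 = 0
Factored: (r - 8)² = 0
Repeated root: r = 8
General solution: y = (C₁ + C₂x)e^(8x)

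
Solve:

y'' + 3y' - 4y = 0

Characteristic equation: r² + 3r - 4 = 0
Roots: r = 1, -4 (distinct real)
General solution: y = C₁e^x + C₂e^(-4x)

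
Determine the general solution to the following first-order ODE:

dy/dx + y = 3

Using integrating factor method:

General solution: y = 3 + Ce^(-x)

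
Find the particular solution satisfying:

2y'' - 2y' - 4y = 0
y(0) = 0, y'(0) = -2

General solution: y = C₁e^(2x) + C₂e^(-x)
Applying ICs: C₁ = -2/3, C₂ = 2/3
Particular solution: y = -(2/3)e^(2x) + (2/3)e^(-x)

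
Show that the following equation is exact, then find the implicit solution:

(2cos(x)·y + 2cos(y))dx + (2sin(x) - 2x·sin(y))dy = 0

Verify exactness: ∂M/∂y = ∂N/∂x ✓
Find F(x,y) such that ∂F/∂x = M, ∂F/∂y = N
Solution: 2sin(x)·y + 2x·cos(y) = C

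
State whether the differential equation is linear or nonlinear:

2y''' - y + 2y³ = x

Nonlinear (y³ term)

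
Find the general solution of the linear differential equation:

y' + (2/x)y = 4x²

Using integrating factor method:

General solution: y = (4/5)x^3 + Cx^(-2)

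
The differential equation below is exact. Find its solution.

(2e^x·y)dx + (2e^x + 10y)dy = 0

Verify exactness: ∂M/∂y = ∂N/∂x ✓
Find F(x,y) such that ∂F/∂x = M, ∂F/∂y = N
Solution: 2e^x·y + 5y² = C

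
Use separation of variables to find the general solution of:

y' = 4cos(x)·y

Separating variables and integrating:
ln|y| = 4sin(x) + C

General solution: y = Ce^(4sin(x))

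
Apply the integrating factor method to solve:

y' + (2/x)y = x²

Using integrating factor method:

General solution: y = (1/5)x^3 + Cx^(-2)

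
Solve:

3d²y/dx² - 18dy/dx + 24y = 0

Characteristic equation: 3r² - 18r + 24 = 0
Divide by 3: r² - 6r + 8 = 0
Roots: r = 2, 4 (distinct real)
General solution: y = C₁e^(2x) + C₂e^(4x)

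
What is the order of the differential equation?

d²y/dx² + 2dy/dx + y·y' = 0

The order is 2 (highest derivative is of order 2).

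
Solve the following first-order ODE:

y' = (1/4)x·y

Separating variables and integrating:
ln|y| = x^2/8 + C

General solution: y = Ce^(x^2/8)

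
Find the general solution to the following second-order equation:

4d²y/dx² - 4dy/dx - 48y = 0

Characteristic equation: 4r² - 4r - 48 = 0
Divide by 4: r² - r - 12 = 0
Roots: r = 4, -3 (distinct real)
General solution: y = C₁e^(4x) + C₂e^(-3x)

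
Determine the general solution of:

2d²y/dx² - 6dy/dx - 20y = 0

Characteristic equation: 2r² - 6r - 20 = 0
Divide by 2: r² - 3r - 10 = 0
Roots: r = 5, -2 (distinct real)
General solution: y = C₁e^(5x) + C₂e^(-2x)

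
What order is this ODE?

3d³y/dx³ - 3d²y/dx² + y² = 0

The order is 3 (highest derivative is of order 3).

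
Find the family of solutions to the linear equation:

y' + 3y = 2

Using integrating factor method:

General solution: y = 2/3 + Ce^(-3x)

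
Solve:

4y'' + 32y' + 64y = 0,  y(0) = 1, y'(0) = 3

General solution: y = (C₁ + C₂x)e^(-4x)
Repeated root r = -4
Applying ICs: C₁ = 1, C₂ = 7
Particular solution: y = (1 + 7x)e^(-4x)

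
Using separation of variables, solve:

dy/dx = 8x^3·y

Separating variables and integrating:
ln|y| = 2x^4 + C

General solution: y = Ce^(2x^4)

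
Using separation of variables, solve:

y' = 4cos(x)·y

Separating variables and integrating:
ln|y| = 4sin(x) + C

General solution: y = Ce^(4sin(x))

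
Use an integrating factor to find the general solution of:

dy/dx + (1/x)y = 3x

Using integrating factor method:

General solution: y = x^2 + C/x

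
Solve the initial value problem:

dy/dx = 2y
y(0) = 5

General solution: y = Ce^(2x)
Applying IC y(0) = 5:
Particular solution: y = 5e^(2x)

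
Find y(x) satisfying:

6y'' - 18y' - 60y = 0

Characteristic equation: 6r² - 18r - 60 = 0
Divide by 6: r² - 3r - 10 = 0
Roots: r = 5, -2 (distinct real)
General solution: y = C₁e^(5x) + C₂e^(-2x)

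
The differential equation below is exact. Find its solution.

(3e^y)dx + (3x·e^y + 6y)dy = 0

Verify exactness: ∂M/∂y = ∂N/∂x ✓
Find F(x,y) such that ∂F/∂x = M, ∂F/∂y = N
Solution: 3x·e^y + 3y² = C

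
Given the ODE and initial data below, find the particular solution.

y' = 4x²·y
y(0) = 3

General solution: y = Ce^(4x³/3)
Applying IC y(0) = 3:
Particular solution: y = 3e^(4x³/3)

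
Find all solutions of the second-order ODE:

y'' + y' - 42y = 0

Characteristic equation: r² + r - 42 = 0
Roots: r = 6, -7 (distinct real)
General solution: y = C₁e^(6x) + C₂e^(-7x)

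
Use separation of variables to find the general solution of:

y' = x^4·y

Separating variables and integrating:
ln|y| = x^5/5 + C

General solution: y = Ce^(x^5/5)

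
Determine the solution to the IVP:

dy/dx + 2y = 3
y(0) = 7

General solution: y = 3/2 + Ce^(-2x)
Applying y(0) = 7: C = 7 - 3/2 = 11/2
Particular solution: y = 3/2 + (11/2)e^(-2x)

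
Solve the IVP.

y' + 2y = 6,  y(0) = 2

General solution: y = 3 + Ce^(-2x)
Applying y(0) = 2: C = 2 - 3 = -1
Particular solution: y = 3 - e^(-2x)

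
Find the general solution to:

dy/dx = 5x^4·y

Separating variables and integrating:
ln|y| = x^5 + C

General solution: y = Ce^(x^5)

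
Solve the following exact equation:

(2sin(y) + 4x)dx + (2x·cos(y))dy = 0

Verify exactness: ∂M/∂y = ∂N/∂x ✓
Find F(x,y) such that ∂F/∂x = M, ∂F/∂y = N
Solution: 2x·sin(y) + 2x² = C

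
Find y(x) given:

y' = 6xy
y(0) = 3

General solution: y = Ce^(3x²)
Applying IC y(0) = 3:
Particular solution: y = 3e^(3x²)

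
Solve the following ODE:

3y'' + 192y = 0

Characteristic equation: 3r² + 192 = 0
Divide by 3: r² + 64 = 0
Roots: r = ±8i (complex conjugates)
General solution: y = C₁cos(8x) + C₂sin(8x)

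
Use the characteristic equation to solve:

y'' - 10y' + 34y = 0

Characteristic equation: r² - 10r + 34 = 0
Roots: r = 5 ± 3i (complex conjugates)
General solution: y = e^(5x)(C₁cos(3x) + C₂sin(3x))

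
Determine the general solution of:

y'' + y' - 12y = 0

Characteristic equation: r² + r - 12 = 0
Roots: r = 3, -4 (distinct real)
General solution: y = C₁e^(3x) + C₂e^(-4x)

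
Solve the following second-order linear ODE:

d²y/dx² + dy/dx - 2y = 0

Characteristic equation: r² + r - 2 = 0
Roots: r = 1, -2 (distinct real)
General solution: y = C₁e^x + C₂e^(-2x)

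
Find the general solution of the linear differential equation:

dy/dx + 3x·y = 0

Using integrating factor method:

General solution: y = Ce^(-3x^2/2)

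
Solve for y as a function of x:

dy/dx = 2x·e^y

Separating variables and integrating:
-e^(-y) = x² + C

General solution: y = -ln(C - x²)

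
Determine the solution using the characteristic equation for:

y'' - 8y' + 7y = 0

Characteristic equation: r² - 8r + 7 = 0
Roots: r = 1, 7 (distinct real)
General solution: y = C₁e^x + C₂e^(7x)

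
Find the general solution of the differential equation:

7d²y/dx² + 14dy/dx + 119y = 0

Characteristic equation: 7r² + 14r + 119 = 0
Divide by 7: r² + 2r + 17 = 0
Roots: r = -1 ± 4i (complex conjugates)
General solution: y = e^(-x)(C₁cos(4x) + C₂sin(4x))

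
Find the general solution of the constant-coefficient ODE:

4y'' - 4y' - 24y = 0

Characteristic equation: 4r² - 4r - 24 = 0
Divide by 4: r² - r - 6 = 0
Roots: r = 3, -2 (distinct real)
General solution: y = C₁e^(3x) + C₂e^(-2x)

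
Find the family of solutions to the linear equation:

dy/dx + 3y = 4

Using integrating factor method:

General solution: y = 4/3 + Ce^(-3x)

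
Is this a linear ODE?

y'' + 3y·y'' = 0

No. Nonlinear (y·y'' term)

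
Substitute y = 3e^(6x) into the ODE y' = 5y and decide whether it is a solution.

Verification:
y = 3e^(6x)
y' = 18e^(6x)
But 5y = 15e^(6x)
y' ≠ 5y — the derivative does not match

No, it is not a solution.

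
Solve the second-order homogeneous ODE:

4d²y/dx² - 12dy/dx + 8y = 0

Characteristic equation: 4r² - 12r + 8 = 0
Divide by 4: r² - 3r + 2 = 0
Roots: r = 1, 2 (distinct real)
General solution: y = C₁e^x + C₂e^(2x)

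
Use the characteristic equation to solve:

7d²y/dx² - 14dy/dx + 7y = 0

Characteristic equation: 7r² - 14r + 7 = 0
Divide by 7: r² - 2r + 1 = 0
Factored: (r - 1)² = 0
Repeated root: r = 1
General solution: y = (C₁ + C₂x)e^x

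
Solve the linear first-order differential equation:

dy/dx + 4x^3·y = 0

Using integrating factor method:

General solution: y = Ce^(-x^4)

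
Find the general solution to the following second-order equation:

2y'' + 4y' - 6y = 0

Characteristic equation: 2r² + 4r - 6 = 0
Divide by 2: r² + 2r - 3 = 0
Roots: r = 1, -3 (distinct real)
General solution: y = C₁e^x + C₂e^(-3x)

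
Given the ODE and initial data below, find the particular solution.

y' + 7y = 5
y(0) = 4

General solution: y = 5/7 + Ce^(-7x)
Applying y(0) = 4: C = 4 - 5/7 = 23/7
Particular solution: y = 5/7 + (23/7)e^(-7x)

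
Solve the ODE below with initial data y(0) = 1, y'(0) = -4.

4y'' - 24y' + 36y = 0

General solution: y = (C₁ + C₂x)e^(3x)
Repeated root r = 3
Applying ICs: C₁ = 1, C₂ = -7
Particular solution: y = (1 - 7x)e^(3x)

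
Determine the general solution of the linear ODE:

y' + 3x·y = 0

Using integrating factor method:

General solution: y = Ce^(-3x^2/2)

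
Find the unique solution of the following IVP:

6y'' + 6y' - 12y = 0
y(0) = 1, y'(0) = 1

General solution: y = C₁e^x + C₂e^(-2x)
Applying ICs: C₁ = 1, C₂ = 0
Particular solution: y = e^x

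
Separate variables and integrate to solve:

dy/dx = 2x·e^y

Separating variables and integrating:
-e^(-y) = x² + C

General solution: y = -ln(C - x²)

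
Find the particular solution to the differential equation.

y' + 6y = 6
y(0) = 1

General solution: y = 1 + Ce^(-6x)
Applying y(0) = 1: C = 1 - 1 = 0
Particular solution: y = 1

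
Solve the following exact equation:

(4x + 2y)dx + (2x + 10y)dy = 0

Verify exactness: ∂M/∂y = ∂N/∂x ✓
Find F(x,y) such that ∂F/∂x = M, ∂F/∂y = N
Solution: 2x² + 2xy + 5y² = C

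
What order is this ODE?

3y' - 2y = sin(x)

The order is 1 (highest derivative is of order 1).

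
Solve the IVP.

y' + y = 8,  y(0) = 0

General solution: y = 8 + Ce^(-x)
Applying y(0) = 0: C = 0 - 8 = -8
Particular solution: y = 8 - 8e^(-x)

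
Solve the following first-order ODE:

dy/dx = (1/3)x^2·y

Separating variables and integrating:
ln|y| = x^3/9 + C

General solution: y = Ce^(x^3/9)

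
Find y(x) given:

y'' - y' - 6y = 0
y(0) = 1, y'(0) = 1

General solution: y = C₁e^(3x) + C₂e^(-2x)
Applying ICs: C₁ = 3/5, C₂ = 2/5
Particular solution: y = (3/5)e^(3x) + (2/5)e^(-2x)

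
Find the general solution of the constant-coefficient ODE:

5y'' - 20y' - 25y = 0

Characteristic equation: 5r² - 20r - 25 = 0
Divide by 5: r² - 4r - 5 = 0
Roots: r = 5, -1 (distinct real)
General solution: y = C₁e^(5x) + C₂e^(-x)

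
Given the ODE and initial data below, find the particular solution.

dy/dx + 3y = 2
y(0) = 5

General solution: y = 2/3 + Ce^(-3x)
Applying y(0) = 5: C = 5 - 2/3 = 13/3
Particular solution: y = 2/3 + (13/3)e^(-3x)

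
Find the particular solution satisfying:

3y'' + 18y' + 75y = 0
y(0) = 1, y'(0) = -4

General solution: y = e^(-3x)(C₁cos(4x) + C₂sin(4x))
Complex roots r = -3 ± 4i
Applying ICs: C₁ = 1, C₂ = -1/4
Particular solution: y = e^(-3x)(cos(4x) - (1/4)sin(4x))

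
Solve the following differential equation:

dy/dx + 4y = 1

Using integrating factor method:

General solution: y = 1/4 + Ce^(-4x)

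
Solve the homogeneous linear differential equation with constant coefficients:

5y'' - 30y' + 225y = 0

Characteristic equation: 5r² - 30r + 225 = 0
Divide by 5: r² - 6r + 45 = 0
Roots: r = 3 ± 6i (complex conjugates)
General solution: y = e^(3x)(C₁cos(6x) + C₂sin(6x))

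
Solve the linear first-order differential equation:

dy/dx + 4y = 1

Using integrating factor method:

General solution: y = 1/4 + Ce^(-4x)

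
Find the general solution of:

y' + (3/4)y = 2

Using integrating factor method:

General solution: y = 8/3 + Ce^(-3x/4)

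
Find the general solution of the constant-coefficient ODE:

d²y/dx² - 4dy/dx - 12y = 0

Characteristic equation: r² - 4r - 12 = 0
Roots: r = 6, -2 (distinct real)
General solution: y = C₁e^(6x) + C₂e^(-2x)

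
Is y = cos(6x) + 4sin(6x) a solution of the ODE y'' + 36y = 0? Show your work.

Verification:
y'' = -36cos(6x) - 144sin(6x)
y'' + 36y = 0 ✓

Yes, it is a solution.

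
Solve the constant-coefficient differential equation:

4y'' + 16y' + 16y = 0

Characteristic equation: 4r² + 16r + 16 = 0
Divide by 4: r² + 4r + 4 = 0
Factored: (r + 2)² = 0
Repeated root: r = -2
General solution: y = (C₁ + C₂x)e^(-2x)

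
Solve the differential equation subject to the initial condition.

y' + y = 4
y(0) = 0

General solution: y = 4 + Ce^(-x)
Applying y(0) = 0: C = 0 - 4 = -4
Particular solution: y = 4 - 4e^(-x)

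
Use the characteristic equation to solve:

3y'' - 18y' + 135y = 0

Characteristic equation: 3r² - 18r + 135 = 0
Divide by 3: r² - 6r + 45 = 0
Roots: r = 3 ± 6i (complex conjugates)
General solution: y = e^(3x)(C₁cos(6x) + C₂sin(6x))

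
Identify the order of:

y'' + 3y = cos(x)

The order is 2 (highest derivative is of order 2).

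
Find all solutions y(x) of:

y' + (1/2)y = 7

Using integrating factor method:

General solution: y = 14 + Ce^(-x/2)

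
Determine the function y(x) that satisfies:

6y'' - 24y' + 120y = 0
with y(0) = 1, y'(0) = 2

General solution: y = e^(2x)(C₁cos(4x) + C₂sin(4x))
Complex roots r = 2 ± 4i
Applying ICs: C₁ = 1, C₂ = 0
Particular solution: y = e^(2x)(cos(4x))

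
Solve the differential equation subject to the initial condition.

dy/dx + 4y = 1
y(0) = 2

General solution: y = 1/4 + Ce^(-4x)
Applying y(0) = 2: C = 2 - 1/4 = 7/4
Particular solution: y = 1/4 + (7/4)e^(-4x)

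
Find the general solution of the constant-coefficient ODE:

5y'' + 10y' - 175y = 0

Characteristic equation: 5r² + 10r - 175 = 0
Divide by 5: r² + 2r - 35 = 0
Roots: r = 5, -7 (distinct real)
General solution: y = C₁e^(5x) + C₂e^(-7x)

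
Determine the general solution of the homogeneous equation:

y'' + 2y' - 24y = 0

Characteristic equation: r² + 2r - 24 = 0
Roots: r = 4, -6 (distinct real)
General solution: y = C₁e^(4x) + C₂e^(-6x)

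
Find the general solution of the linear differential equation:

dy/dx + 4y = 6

Using integrating factor method:

General solution: y = 3/2 + Ce^(-4x)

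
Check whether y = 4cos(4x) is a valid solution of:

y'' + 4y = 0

Verification:
y'' = -64cos(4x)
y'' + 4y ≠ 0 (frequency mismatch: got 16 instead of 4)

No, it is not a solution.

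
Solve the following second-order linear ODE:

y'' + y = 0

Characteristic equation: r² + 1 = 0
Roots: r = ±i (complex conjugates)
General solution: y = C₁cos(x) + C₂sin(x)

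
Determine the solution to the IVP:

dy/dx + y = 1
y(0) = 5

General solution: y = 1 + Ce^(-x)
Applying y(0) = 5: C = 5 - 1 = 4
Particular solution: y = 1 + 4e^(-x)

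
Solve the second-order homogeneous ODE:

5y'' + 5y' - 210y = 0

Characteristic equation: 5r² + 5r - 210 = 0
Divide by 5: r² + r - 42 = 0
Roots: r = 6, -7 (distinct real)
General solution: y = C₁e^(6x) + C₂e^(-7x)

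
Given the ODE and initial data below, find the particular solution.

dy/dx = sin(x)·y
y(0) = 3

General solution: y = Ce^(-cos(x))
Applying IC y(0) = 3:
Particular solution: y = 3e^(1-cos(x))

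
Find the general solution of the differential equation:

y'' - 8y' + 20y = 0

Characteristic equation: r² - 8r + 20 = 0
Roots: r = 4 ± 2i (complex conjugates)
General solution: y = e^(4x)(C₁cos(2x) + C₂sin(2x))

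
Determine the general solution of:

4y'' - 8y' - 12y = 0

Characteristic equation: 4r² - 8r - 12 = 0
Divide by 4: r² - 2r - 3 = 0
Roots: r = 3, -1 (distinct real)
General solution: y = C₁e^(3x) + C₂e^(-x)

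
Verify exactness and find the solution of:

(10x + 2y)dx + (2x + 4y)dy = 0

Verify exactness: ∂M/∂y = ∂N/∂x ✓
Find F(x,y) such that ∂F/∂x = M, ∂F/∂y = N
Solution: 5x² + 2xy + 2y² = C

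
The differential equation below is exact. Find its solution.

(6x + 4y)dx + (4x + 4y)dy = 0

Verify exactness: ∂M/∂y = ∂N/∂x ✓
Find F(x,y) such that ∂F/∂x = M, ∂F/∂y = N
Solution: 3x² + 4xy + 2y² = C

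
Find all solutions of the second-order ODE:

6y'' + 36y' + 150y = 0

Characteristic equation: 6r² + 36r + 150 = 0
Divide by 6: r² + 6r + 25 = 0
Roots: r = -3 ± 4i (complex conjugates)
General solution: y = e^(-3x)(C₁cos(4x) + C₂sin(4x))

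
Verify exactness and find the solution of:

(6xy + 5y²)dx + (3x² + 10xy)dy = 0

Verify exactness: ∂M/∂y = ∂N/∂x ✓
Find F(x,y) such that ∂F/∂x = M, ∂F/∂y = N
Solution: 3x²y + 5xy² = C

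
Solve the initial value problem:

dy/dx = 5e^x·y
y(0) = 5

General solution: y = Ce^(5e^x)
Applying IC y(0) = 5:
Particular solution: y = 5e^(5(e^x - 1))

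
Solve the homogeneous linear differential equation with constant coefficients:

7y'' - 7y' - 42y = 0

Characteristic equation: 7r² - 7r - 42 = 0
Divide by 7: r² - r - 6 = 0
Roots: r = 3, -2 (distinct real)
General solution: y = C₁e^(3x) + C₂e^(-2x)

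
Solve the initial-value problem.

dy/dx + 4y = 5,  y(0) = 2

General solution: y = 5/4 + Ce^(-4x)
Applying y(0) = 2: C = 2 - 5/4 = 3/4
Particular solution: y = 5/4 + (3/4)e^(-4x)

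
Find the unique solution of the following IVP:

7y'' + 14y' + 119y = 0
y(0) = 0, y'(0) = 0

General solution: y = e^(-x)(C₁cos(4x) + C₂sin(4x))
Complex roots r = -1 ± 4i
Applying ICs: C₁ = 0, C₂ = 0
Particular solution: y = 0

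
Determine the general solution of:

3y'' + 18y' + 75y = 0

Characteristic equation: 3r² + 18r + 75 = 0
Divide by 3: r² + 6r + 25 = 0
Roots: r = -3 ± 4i (complex conjugates)
General solution: y = e^(-3x)(C₁cos(4x) + C₂sin(4x))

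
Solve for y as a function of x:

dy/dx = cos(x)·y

Separating variables and integrating:
ln|y| = sin(x) + C

General solution: y = Ce^(sin(x))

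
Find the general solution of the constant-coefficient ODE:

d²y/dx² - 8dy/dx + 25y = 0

Characteristic equation: r² - 8r + 25 = 0
Roots: r = 4 ± 3i (complex conjugates)
General solution: y = e^(4x)(C₁cos(3x) + C₂sin(3x))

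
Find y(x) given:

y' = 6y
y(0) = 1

General solution: y = Ce^(6x)
Applying IC y(0) = 1:
Particular solution: y = e^(6x)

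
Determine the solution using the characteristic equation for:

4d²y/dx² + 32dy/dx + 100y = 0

Characteristic equation: 4r² + 32r + 100 = 0
Divide by 4: r² + 8r + 25 = 0
Roots: r = -4 ± 3i (complex conjugates)
General solution: y = e^(-4x)(C₁cos(3x) + C₂sin(3x))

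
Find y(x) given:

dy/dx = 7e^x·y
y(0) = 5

General solution: y = Ce^(7e^x)
Applying IC y(0) = 5:
Particular solution: y = 5e^(7(e^x - 1))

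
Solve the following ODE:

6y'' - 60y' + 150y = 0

Characteristic equation: 6r² - 60r + 150 = 0
Divide by 6: r² - 10r + 25 = 0
Factored: (r - 5)² = 0
Repeated root: r = 5
General solution: y = (C₁ + C₂x)e^(5x)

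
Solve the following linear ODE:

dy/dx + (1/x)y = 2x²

Using integrating factor method:

General solution: y = (1/2)x^3 + C/x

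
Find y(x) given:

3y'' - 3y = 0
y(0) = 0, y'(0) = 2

General solution: y = C₁e^x + C₂e^(-x)
Applying ICs: C₁ = 1, C₂ = -1
Particular solution: y = e^x - e^(-x)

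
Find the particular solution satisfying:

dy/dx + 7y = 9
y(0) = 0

General solution: y = 9/7 + Ce^(-7x)
Applying y(0) = 0: C = 0 - 9/7 = -9/7
Particular solution: y = 9/7 - (9/7)e^(-7x)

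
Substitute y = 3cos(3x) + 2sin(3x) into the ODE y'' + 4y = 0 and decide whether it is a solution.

Verification:
y'' = -27cos(3x) - 18sin(3x)
y'' + 4y ≠ 0 (frequency mismatch: got 9 instead of 4)

No, it is not a solution.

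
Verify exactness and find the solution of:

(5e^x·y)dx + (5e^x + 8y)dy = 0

Verify exactness: ∂M/∂y = ∂N/∂x ✓
Find F(x,y) such that ∂F/∂x = M, ∂F/∂y = N
Solution: 5e^x·y + 4y² = C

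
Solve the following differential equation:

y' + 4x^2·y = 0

Using integrating factor method:

General solution: y = Ce^(-4x^3/3)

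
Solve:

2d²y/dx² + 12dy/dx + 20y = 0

Characteristic equation: 2r² + 12r + 20 = 0
Divide by 2: r² + 6r + 10 = 0
Roots: r = -3 ± i (complex conjugates)
General solution: y = e^(-3x)(C₁cos(x) + C₂sin(x))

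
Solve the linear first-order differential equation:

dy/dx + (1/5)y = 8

Using integrating factor method:

General solution: y = 40 + Ce^(-x/5)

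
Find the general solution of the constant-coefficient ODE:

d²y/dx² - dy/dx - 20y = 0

Characteristic equation: r² - r - 20 = 0
Roots: r = 5, -4 (distinct real)
General solution: y = C₁e^(5x) + C₂e^(-4x)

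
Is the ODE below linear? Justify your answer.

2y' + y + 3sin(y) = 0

No. Nonlinear (sin(y) is nonlinear in y)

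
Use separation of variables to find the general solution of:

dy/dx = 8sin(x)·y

Separating variables and integrating:
ln|y| = -8cos(x) + C

General solution: y = Ce^(-8cos(x))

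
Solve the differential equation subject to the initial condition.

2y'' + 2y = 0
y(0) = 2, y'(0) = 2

General solution: y = C₁cos(x) + C₂sin(x)
Complex roots r = ±i
Applying ICs: C₁ = 2, C₂ = 2
Particular solution: y = 2cos(x) + 2sin(x)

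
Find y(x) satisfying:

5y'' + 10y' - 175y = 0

Characteristic equation: 5r² + 10r - 175 = 0
Divide by 5: r² + 2r - 35 = 0
Roots: r = 5, -7 (distinct real)
General solution: y = C₁e^(5x) + C₂e^(-7x)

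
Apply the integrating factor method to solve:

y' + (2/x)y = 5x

Using integrating factor method:

General solution: y = (5/4)x^2 + Cx^(-2)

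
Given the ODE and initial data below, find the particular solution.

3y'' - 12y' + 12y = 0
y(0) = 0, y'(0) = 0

General solution: y = (C₁ + C₂x)e^(2x)
Repeated root r = 2
Applying ICs: C₁ = 0, C₂ = 0
Particular solution: y = 0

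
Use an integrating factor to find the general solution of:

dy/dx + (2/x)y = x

Using integrating factor method:

General solution: y = (1/4)x^2 + Cx^(-2)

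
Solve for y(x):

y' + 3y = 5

Using integrating factor method:

General solution: y = 5/3 + Ce^(-3x)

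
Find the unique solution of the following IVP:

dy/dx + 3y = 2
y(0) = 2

General solution: y = 2/3 + Ce^(-3x)
Applying y(0) = 2: C = 2 - 2/3 = 4/3
Particular solution: y = 2/3 + (4/3)e^(-3x)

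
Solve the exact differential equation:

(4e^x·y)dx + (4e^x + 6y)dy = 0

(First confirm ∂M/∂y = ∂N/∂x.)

Verify exactness: ∂M/∂y = ∂N/∂x ✓
Find F(x,y) such that ∂F/∂x = M, ∂F/∂y = N
Solution: 4e^x·y + 3y² = C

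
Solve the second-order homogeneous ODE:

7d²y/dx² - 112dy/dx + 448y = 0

Characteristic equation: 7r² - 112r + 448 = 0
Divide by 7: r² - 16r + 64 = 0
Factored: (r - 8)² = 0
Repeated root: r = 8
General solution: y = (C₁ + C₂x)e^(8x)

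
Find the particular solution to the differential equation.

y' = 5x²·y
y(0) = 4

General solution: y = Ce^(5x³/3)
Applying IC y(0) = 4:
Particular solution: y = 4e^(5x³/3)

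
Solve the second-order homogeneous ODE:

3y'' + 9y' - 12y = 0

Characteristic equation: 3r² + 9r - 12 = 0
Divide by 3: r² + 3r - 4 = 0
Roots: r = 1, -4 (distinct real)
General solution: y = C₁e^x + C₂e^(-4x)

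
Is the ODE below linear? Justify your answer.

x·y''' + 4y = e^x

Yes. Linear (y and its derivatives appear to the first power only, no products of y terms)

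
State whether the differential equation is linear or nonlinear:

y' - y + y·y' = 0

Nonlinear (product y·y')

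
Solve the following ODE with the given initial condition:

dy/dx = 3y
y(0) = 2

General solution: y = Ce^(3x)
Applying IC y(0) = 2:
Particular solution: y = 2e^(3x)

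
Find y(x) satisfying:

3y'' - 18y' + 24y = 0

Characteristic equation: 3r² - 18r + 24 = 0
Divide by 3: r² - 6r + 8 = 0
Roots: r = 4, 2 (distinct real)
General solution: y = C₁e^(4x) + C₂e^(2x)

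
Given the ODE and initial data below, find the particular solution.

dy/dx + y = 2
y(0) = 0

General solution: y = 2 + Ce^(-x)
Applying y(0) = 0: C = 0 - 2 = -2
Particular solution: y = 2 - 2e^(-x)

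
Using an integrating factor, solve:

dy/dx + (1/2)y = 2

Using integrating factor method:

General solution: y = 4 + Ce^(-x/2)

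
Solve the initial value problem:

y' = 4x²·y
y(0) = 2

General solution: y = Ce^(4x³/3)
Applying IC y(0) = 2:
Particular solution: y = 2e^(4x³/3)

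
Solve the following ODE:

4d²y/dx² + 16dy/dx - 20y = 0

Characteristic equation: 4r² + 16r - 20 = 0
Divide by 4: r² + 4r - 5 = 0
Roots: r = 1, -5 (distinct real)
General solution: y = C₁e^x + C₂e^(-5x)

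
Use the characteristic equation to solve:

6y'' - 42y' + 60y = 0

Characteristic equation: 6r² - 42r + 60 = 0
Divide by 6: r² - 7r + 10 = 0
Roots: r = 5, 2 (distinct real)
General solution: y = C₁e^(5x) + C₂e^(2x)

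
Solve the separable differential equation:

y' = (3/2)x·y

Separating variables and integrating:
ln|y| = 3x^2/4 + C

General solution: y = Ce^(3x^2/4)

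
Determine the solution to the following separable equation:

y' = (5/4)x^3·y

Separating variables and integrating:
ln|y| = 5x^4/16 + C

General solution: y = Ce^(5x^4/16)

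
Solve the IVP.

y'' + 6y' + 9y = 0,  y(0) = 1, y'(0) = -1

General solution: y = (C₁ + C₂x)e^(-3x)
Repeated root r = -3
Applying ICs: C₁ = 1, C₂ = 2
Particular solution: y = (1 + 2x)e^(-3x)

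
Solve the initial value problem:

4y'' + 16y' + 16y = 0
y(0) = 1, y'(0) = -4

General solution: y = (C₁ + C₂x)e^(-2x)
Repeated root r = -2
Applying ICs: C₁ = 1, C₂ = -2
Particular solution: y = (1 - 2x)e^(-2x)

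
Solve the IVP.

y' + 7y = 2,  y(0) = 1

General solution: y = 2/7 + Ce^(-7x)
Applying y(0) = 1: C = 1 - 2/7 = 5/7
Particular solution: y = 2/7 + (5/7)e^(-7x)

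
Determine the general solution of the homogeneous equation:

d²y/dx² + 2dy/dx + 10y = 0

Characteristic equation: r² + 2r + 10 = 0
Roots: r = -1 ± 3i (complex conjugates)
General solution: y = e^(-x)(C₁cos(3x) + C₂sin(3x))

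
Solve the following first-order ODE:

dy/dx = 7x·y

Separating variables and integrating:
ln|y| = 7x^2/2 + C

General solution: y = Ce^(7x^2/2)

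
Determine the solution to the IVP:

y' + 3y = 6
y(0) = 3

General solution: y = 2 + Ce^(-3x)
Applying y(0) = 3: C = 3 - 2 = 1
Particular solution: y = 2 + e^(-3x)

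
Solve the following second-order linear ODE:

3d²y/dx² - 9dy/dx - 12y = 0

Characteristic equation: 3r² - 9r - 12 = 0
Divide by 3: r² - 3r - 4 = 0
Roots: r = 4, -1 (distinct real)
General solution: y = C₁e^(4x) + C₂e^(-x)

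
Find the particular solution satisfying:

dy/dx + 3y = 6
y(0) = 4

General solution: y = 2 + Ce^(-3x)
Applying y(0) = 4: C = 4 - 2 = 2
Particular solution: y = 2 + 2e^(-3x)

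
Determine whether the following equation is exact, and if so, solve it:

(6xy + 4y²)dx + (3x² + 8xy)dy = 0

Verify exactness: ∂M/∂y = ∂N/∂x ✓
Find F(x,y) such that ∂F/∂x = M, ∂F/∂y = N
Solution: 3x²y + 4xy² = C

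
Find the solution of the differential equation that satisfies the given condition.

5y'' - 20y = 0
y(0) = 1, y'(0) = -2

General solution: y = C₁e^(2x) + C₂e^(-2x)
Applying ICs: C₁ = 0, C₂ = 1
Particular solution: y = e^(-2x)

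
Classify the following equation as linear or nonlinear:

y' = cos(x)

Linear (y and its derivatives appear to the first power only, no products of y terms)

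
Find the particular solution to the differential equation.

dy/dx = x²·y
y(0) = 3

General solution: y = Ce^(x³/3)
Applying IC y(0) = 3:
Particular solution: y = 3e^(x³/3)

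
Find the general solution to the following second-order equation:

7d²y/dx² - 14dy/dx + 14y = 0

Characteristic equation: 7r² - 14r + 14 = 0
Divide by 7: r² - 2r + 2 = 0
Roots: r = 1 ± i (complex conjugates)
General solution: y = e^x(C₁cos(x) + C₂sin(x))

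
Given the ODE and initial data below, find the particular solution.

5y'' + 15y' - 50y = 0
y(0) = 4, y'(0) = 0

General solution: y = C₁e^(2x) + C₂e^(-5x)
Applying ICs: C₁ = 20/7, C₂ = 8/7
Particular solution: y = (20/7)e^(2x) + (8/7)e^(-5x)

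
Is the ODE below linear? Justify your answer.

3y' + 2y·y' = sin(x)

No. Nonlinear (product y·y')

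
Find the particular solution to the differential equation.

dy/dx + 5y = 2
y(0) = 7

General solution: y = 2/5 + Ce^(-5x)
Applying y(0) = 7: C = 7 - 2/5 = 33/5
Particular solution: y = 2/5 + (33/5)e^(-5x)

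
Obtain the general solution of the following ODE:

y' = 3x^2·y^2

Separating variables and integrating:
-1/y = x^3 + C

General solution: y^-1 = -x^3 + C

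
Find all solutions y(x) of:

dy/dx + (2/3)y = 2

Using integrating factor method:

General solution: y = 3 + Ce^(-2x/3)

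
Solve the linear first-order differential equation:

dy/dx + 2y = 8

Using integrating factor method:

General solution: y = 4 + Ce^(-2x)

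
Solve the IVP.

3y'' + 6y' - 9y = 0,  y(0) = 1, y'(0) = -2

General solution: y = C₁e^x + C₂e^(-3x)
Applying ICs: C₁ = 1/4, C₂ = 3/4
Particular solution: y = (1/4)e^x + (3/4)e^(-3x)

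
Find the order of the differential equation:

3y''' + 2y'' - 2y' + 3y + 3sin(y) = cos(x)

The order is 3 (highest derivative is of order 3).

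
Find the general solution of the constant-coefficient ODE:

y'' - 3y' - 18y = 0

Characteristic equation: r² - 3r - 18 = 0
Roots: r = 6, -3 (distinct real)
General solution: y = C₁e^(6x) + C₂e^(-3x)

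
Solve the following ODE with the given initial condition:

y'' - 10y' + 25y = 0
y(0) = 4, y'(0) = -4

General solution: y = (C₁ + C₂x)e^(5x)
Repeated root r = 5
Applying ICs: C₁ = 4, C₂ = -24
Particular solution: y = (4 - 24x)e^(5x)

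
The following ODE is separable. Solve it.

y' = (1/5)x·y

Separating variables and integrating:
ln|y| = x^2/10 + C

General solution: y = Ce^(x^2/10)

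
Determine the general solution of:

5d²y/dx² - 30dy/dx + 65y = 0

Characteristic equation: 5r² - 30r + 65 = 0
Divide by 5: r² - 6r + 13 = 0
Roots: r = 3 ± 2i (complex conjugates)
General solution: y = e^(3x)(C₁cos(2x) + C₂sin(2x))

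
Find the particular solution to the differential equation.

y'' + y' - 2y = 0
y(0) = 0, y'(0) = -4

General solution: y = C₁e^x + C₂e^(-2x)
Applying ICs: C₁ = -4/3, C₂ = 4/3
Particular solution: y = -(4/3)e^x + (4/3)e^(-2x)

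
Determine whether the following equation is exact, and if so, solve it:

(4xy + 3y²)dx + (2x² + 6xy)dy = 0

Verify exactness: ∂M/∂y = ∂N/∂x ✓
Find F(x,y) such that ∂F/∂x = M, ∂F/∂y = N
Solution: 2x²y + 3xy² = C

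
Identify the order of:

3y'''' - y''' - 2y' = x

The order is 4 (highest derivative is of order 4).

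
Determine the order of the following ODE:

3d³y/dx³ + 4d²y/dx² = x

The order is 3 (highest derivative is of order 3).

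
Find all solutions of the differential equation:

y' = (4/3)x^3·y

Separating variables and integrating:
ln|y| = x^4/3 + C

General solution: y = Ce^(x^4/3)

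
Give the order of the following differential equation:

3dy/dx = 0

The order is 1 (highest derivative is of order 1).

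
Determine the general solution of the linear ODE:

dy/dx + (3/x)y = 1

Using integrating factor method:

General solution: y = (1/4)x + Cx^(-3)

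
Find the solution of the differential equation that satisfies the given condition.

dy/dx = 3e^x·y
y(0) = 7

General solution: y = Ce^(3e^x)
Applying IC y(0) = 7:
Particular solution: y = 7e^(3(e^x - 1))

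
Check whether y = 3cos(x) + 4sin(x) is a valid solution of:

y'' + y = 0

Verification:
y'' = -3cos(x) - 4sin(x)
y'' + y = 0 ✓

Yes, it is a solution.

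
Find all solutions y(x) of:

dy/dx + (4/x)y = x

Using integrating factor method:

General solution: y = (1/6)x^2 + Cx^(-4)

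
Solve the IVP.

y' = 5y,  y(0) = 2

General solution: y = Ce^(5x)
Applying IC y(0) = 2:
Particular solution: y = 2e^(5x)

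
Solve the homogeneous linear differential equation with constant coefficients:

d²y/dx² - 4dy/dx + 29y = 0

Characteristic equation: r² - 4r + 29 = 0
Roots: r = 2 ± 5i (complex conjugates)
General solution: y = e^(2x)(C₁cos(5x) + C₂sin(5x))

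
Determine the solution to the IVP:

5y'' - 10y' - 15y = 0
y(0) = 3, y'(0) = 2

General solution: y = C₁e^(3x) + C₂e^(-x)
Applying ICs: C₁ = 5/4, C₂ = 7/4
Particular solution: y = (5/4)e^(3x) + (7/4)e^(-x)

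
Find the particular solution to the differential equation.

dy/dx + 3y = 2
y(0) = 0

General solution: y = 2/3 + Ce^(-3x)
Applying y(0) = 0: C = 0 - 2/3 = -2/3
Particular solution: y = 2/3 - (2/3)e^(-3x)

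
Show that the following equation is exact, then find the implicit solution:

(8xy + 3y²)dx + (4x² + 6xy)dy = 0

Verify exactness: ∂M/∂y = ∂N/∂x ✓
Find F(x,y) such that ∂F/∂x = M, ∂F/∂y = N
Solution: 4x²y + 3xy² = C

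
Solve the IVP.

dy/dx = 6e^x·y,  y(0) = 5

General solution: y = Ce^(6e^x)
Applying IC y(0) = 5:
Particular solution: y = 5e^(6(e^x - 1))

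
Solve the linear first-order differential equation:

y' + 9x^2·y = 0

Using integrating factor method:

General solution: y = Ce^(-3x^3)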